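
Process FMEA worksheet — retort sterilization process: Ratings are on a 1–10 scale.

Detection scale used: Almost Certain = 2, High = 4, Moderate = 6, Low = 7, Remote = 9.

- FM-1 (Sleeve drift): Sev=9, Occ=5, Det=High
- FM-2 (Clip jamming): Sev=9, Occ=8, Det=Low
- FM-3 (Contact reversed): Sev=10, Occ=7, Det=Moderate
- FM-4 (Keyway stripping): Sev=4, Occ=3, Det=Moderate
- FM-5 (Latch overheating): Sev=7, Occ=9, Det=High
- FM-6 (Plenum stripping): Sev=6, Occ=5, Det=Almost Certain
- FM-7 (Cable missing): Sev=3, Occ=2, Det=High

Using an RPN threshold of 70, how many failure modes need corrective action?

RPN = Severity × Occurrence × Detection:
  FM-1: 9 × 5 × 4 = 180
  FM-2: 9 × 8 × 7 = 504
  FM-3: 10 × 7 × 6 = 420
  FM-4: 4 × 3 × 6 = 72
  FM-5: 7 × 9 × 4 = 252
  FM-6: 6 × 5 × 2 = 60
  FM-7: 3 × 2 × 4 = 24
Modes with RPN ≥ 70: FM-1 (180), FM-2 (504), FM-3 (420), FM-4 (72), FM-5 (252) → 5.

5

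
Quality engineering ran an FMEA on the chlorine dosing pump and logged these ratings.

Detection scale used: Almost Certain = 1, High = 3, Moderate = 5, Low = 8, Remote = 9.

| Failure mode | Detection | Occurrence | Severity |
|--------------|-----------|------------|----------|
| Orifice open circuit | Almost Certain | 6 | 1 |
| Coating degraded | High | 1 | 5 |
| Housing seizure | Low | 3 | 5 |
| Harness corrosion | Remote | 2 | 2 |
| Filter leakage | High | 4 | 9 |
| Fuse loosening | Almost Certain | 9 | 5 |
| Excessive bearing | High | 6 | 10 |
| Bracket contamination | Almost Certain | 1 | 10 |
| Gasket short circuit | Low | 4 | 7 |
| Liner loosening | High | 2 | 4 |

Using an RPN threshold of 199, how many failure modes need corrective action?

RPN = Severity × Occurrence × Detection:
  Orifice open circuit: 1 × 6 × 1 = 6
  Coating degraded: 5 × 1 × 3 = 15
  Housing seizure: 5 × 3 × 8 = 120
  Harness corrosion: 2 × 2 × 9 = 36
  Filter leakage: 9 × 4 × 3 = 108
  Fuse loosening: 5 × 9 × 1 = 45
  Excessive bearing: 10 × 6 × 3 = 180
  Bracket contamination: 10 × 1 × 1 = 10
  Gasket short circuit: 7 × 4 × 8 = 224
  Liner loosening: 4 × 2 × 3 = 24
Modes with RPN ≥ 199: Gasket short circuit (224) → 1.

1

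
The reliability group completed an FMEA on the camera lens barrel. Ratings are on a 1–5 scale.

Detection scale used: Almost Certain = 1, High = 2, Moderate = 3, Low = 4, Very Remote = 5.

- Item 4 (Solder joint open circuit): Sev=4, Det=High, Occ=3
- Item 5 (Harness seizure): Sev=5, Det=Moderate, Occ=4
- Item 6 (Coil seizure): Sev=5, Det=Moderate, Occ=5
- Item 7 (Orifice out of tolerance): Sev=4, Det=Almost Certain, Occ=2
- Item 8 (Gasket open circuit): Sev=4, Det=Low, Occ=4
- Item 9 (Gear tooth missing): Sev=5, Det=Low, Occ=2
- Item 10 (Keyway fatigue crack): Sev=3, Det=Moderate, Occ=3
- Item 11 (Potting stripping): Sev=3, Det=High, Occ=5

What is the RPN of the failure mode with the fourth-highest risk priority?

RPN = Severity × Occurrence × Detection:
  Item 4: 4 × 3 × 2 = 24
  Item 5: 5 × 4 × 3 = 60
  Item 6: 5 × 5 × 3 = 75
  Item 7: 4 × 2 × 1 = 8
  Item 8: 4 × 4 × 4 = 64
  Item 9: 5 × 2 × 4 = 40
  Item 10: 3 × 3 × 3 = 27
  Item 11: 3 × 5 × 2 = 30
Sorted descending: 75, 64, 60, 40, 30, 27, 24, 8.
The fourth-highest RPN is 40 (Item 9).

40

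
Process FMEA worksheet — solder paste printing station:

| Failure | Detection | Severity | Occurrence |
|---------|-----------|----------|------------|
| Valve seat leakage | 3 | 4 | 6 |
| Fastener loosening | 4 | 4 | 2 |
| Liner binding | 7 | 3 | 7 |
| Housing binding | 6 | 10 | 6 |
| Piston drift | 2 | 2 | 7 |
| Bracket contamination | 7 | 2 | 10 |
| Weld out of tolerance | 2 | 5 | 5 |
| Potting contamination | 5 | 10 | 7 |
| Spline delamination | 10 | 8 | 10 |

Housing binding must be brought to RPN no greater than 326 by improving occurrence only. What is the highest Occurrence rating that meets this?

5

Housing binding: S=10, O=6, D=6 → current RPN = 360.
Fixed product = 60. Need 60 × O ≤ 326, so O ≤ 326/60 = 5.43.
Maximum integer Occurrence rating = 5 (gives RPN 300; O=6 would give 360 > 326).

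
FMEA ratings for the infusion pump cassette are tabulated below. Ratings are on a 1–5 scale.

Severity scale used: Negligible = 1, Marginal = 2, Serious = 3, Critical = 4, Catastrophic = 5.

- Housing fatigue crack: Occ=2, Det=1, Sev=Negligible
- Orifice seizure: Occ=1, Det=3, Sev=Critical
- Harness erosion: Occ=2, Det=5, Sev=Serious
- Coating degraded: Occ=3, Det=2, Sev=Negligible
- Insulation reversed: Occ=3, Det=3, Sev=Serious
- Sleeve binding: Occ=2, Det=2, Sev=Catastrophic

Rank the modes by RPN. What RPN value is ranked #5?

6

RPN = Severity × Occurrence × Detection:
  Housing fatigue crack: 1 × 2 × 1 = 2
  Orifice seizure: 4 × 1 × 3 = 12
  Harness erosion: 3 × 2 × 5 = 30
  Coating degraded: 1 × 3 × 2 = 6
  Insulation reversed: 3 × 3 × 3 = 27
  Sleeve binding: 5 × 2 × 2 = 20
Sorted descending: 30, 27, 20, 12, 6, 2.
The fifth-highest RPN is 6 (Coating degraded).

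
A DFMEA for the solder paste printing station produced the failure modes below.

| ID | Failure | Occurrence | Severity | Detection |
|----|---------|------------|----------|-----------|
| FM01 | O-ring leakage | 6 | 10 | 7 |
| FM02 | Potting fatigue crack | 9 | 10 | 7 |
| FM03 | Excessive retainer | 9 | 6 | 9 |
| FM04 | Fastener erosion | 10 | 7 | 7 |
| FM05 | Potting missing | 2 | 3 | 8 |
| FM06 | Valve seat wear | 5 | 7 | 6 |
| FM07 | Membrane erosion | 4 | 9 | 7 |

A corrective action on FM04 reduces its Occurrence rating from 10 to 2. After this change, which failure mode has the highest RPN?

RPN = Severity × Occurrence × Detection:
  FM01: 10 × 6 × 7 = 420
  FM02: 10 × 9 × 7 = 630
  FM03: 6 × 9 × 9 = 486
  FM04: 7 × 10 × 7 = 490
  FM05: 3 × 2 × 8 = 48
  FM06: 7 × 5 × 6 = 210
  FM07: 9 × 4 × 7 = 252
After action: FM04 → 7 × 2 × 7 = 98.
Revised RPNs: FM02=630, FM03=486, FM01=420, FM07=252, FM06=210, FM04=98, FM05=48.
Highest is now FM02 (630).

FM02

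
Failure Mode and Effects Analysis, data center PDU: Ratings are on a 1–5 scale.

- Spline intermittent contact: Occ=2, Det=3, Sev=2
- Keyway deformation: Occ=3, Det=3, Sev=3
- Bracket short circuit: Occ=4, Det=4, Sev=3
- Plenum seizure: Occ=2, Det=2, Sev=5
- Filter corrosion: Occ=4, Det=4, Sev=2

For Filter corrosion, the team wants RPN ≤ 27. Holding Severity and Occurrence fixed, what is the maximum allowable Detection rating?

3

Filter corrosion: S=2, O=4, D=4 → current RPN = 32.
Fixed product = 8. Need 8 × D ≤ 27, so D ≤ 27/8 = 3.38.
Maximum integer Detection rating = 3 (gives RPN 24; D=4 would give 32 > 27).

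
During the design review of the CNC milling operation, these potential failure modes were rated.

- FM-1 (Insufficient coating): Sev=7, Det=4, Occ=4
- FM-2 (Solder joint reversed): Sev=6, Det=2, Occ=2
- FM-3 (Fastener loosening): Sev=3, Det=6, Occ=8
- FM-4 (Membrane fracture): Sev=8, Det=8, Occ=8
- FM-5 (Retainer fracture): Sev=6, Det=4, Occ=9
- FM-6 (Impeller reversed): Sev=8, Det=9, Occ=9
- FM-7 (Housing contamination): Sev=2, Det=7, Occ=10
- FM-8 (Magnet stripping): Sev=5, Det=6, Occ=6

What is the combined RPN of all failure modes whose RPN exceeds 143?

1700

RPN = Severity × Occurrence × Detection:
  FM-1: 7 × 4 × 4 = 112
  FM-2: 6 × 2 × 2 = 24
  FM-3: 3 × 8 × 6 = 144
  FM-4: 8 × 8 × 8 = 512
  FM-5: 6 × 9 × 4 = 216
  FM-6: 8 × 9 × 9 = 648
  FM-7: 2 × 10 × 7 = 140
  FM-8: 5 × 6 × 6 = 180
RPN > 143: FM-3 (144), FM-4 (512), FM-5 (216), FM-6 (648), FM-8 (180).
Sum: 144 + 512 + 216 + 648 + 180 = 1700.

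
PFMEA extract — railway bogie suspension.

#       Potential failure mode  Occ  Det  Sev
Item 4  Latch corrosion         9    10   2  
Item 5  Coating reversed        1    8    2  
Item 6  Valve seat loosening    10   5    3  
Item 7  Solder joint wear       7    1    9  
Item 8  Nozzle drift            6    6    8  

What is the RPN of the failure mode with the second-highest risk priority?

RPN = Severity × Occurrence × Detection:
  Item 4: 2 × 9 × 10 = 180
  Item 5: 2 × 1 × 8 = 16
  Item 6: 3 × 10 × 5 = 150
  Item 7: 9 × 7 × 1 = 63
  Item 8: 8 × 6 × 6 = 288
Sorted descending: 288, 180, 150, 63, 16.
The second-highest RPN is 180 (Item 4).

180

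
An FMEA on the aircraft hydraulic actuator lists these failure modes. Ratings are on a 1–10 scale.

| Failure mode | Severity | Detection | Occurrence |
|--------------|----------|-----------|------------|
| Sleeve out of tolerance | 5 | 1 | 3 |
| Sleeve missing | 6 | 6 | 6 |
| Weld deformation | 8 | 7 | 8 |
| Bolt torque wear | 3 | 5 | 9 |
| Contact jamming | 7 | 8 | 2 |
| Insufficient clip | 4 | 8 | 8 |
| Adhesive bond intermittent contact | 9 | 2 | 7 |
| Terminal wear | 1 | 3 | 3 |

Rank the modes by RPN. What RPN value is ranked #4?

135

RPN = Severity × Occurrence × Detection:
  Sleeve out of tolerance: 5 × 3 × 1 = 15
  Sleeve missing: 6 × 6 × 6 = 216
  Weld deformation: 8 × 8 × 7 = 448
  Bolt torque wear: 3 × 9 × 5 = 135
  Contact jamming: 7 × 2 × 8 = 112
  Insufficient clip: 4 × 8 × 8 = 256
  Adhesive bond intermittent contact: 9 × 7 × 2 = 126
  Terminal wear: 1 × 3 × 3 = 9
Sorted descending: 448, 256, 216, 135, 126, 112, 15, 9.
The fourth-highest RPN is 135 (Bolt torque wear).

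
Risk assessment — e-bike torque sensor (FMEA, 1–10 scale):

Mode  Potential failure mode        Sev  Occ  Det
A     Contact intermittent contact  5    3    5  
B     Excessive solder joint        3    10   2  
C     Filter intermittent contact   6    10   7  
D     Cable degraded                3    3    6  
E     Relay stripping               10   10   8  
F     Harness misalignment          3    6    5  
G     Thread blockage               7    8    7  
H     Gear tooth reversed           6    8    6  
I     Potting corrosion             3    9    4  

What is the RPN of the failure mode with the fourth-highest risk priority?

RPN = Severity × Occurrence × Detection:
  A: 5 × 3 × 5 = 75
  B: 3 × 10 × 2 = 60
  C: 6 × 10 × 7 = 420
  D: 3 × 3 × 6 = 54
  E: 10 × 10 × 8 = 800
  F: 3 × 6 × 5 = 90
  G: 7 × 8 × 7 = 392
  H: 6 × 8 × 6 = 288
  I: 3 × 9 × 4 = 108
Sorted descending: 800, 420, 392, 288, 108, 90, 75, 60, 54.
The fourth-highest RPN is 288 (H).

288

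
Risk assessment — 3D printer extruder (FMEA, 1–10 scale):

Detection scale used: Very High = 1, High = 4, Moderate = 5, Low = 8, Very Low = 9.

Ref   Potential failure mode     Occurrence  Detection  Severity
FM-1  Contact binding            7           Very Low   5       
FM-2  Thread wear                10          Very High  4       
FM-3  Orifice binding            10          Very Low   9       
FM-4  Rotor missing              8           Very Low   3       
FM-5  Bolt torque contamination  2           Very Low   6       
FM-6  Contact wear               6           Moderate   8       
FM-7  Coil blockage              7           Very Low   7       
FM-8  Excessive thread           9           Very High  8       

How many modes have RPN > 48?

RPN = Severity × Occurrence × Detection:
  FM-1: 5 × 7 × 9 = 315
  FM-2: 4 × 10 × 1 = 40
  FM-3: 9 × 10 × 9 = 810
  FM-4: 3 × 8 × 9 = 216
  FM-5: 6 × 2 × 9 = 108
  FM-6: 8 × 6 × 5 = 240
  FM-7: 7 × 7 × 9 = 441
  FM-8: 8 × 9 × 1 = 72
Modes with RPN > 48: FM-1 (315), FM-3 (810), FM-4 (216), FM-5 (108), FM-6 (240), FM-7 (441), FM-8 (72) → 7.

7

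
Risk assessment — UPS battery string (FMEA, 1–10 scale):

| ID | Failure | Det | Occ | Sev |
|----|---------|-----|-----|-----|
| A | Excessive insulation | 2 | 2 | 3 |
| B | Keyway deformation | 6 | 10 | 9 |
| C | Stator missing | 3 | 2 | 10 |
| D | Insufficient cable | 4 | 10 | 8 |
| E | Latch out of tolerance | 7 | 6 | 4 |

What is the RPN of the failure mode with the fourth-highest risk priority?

60

RPN = Severity × Occurrence × Detection:
  A: 3 × 2 × 2 = 12
  B: 9 × 10 × 6 = 540
  C: 10 × 2 × 3 = 60
  D: 8 × 10 × 4 = 320
  E: 4 × 6 × 7 = 168
Sorted descending: 540, 320, 168, 60, 12.
The fourth-highest RPN is 60 (C).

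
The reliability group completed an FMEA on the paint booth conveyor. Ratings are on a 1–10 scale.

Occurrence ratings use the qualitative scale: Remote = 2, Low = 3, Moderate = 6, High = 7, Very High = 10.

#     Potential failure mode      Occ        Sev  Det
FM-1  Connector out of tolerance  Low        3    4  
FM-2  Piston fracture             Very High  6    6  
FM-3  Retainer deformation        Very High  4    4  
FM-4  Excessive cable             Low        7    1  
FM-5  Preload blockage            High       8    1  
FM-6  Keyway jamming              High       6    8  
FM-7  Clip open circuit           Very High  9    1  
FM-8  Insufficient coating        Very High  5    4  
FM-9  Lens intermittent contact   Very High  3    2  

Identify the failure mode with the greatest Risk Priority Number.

FM-2

RPN = Severity × Occurrence × Detection:
  FM-1: 3 × 3 × 4 = 36
  FM-2: 6 × 10 × 6 = 360
  FM-3: 4 × 10 × 4 = 160
  FM-4: 7 × 3 × 1 = 21
  FM-5: 8 × 7 × 1 = 56
  FM-6: 6 × 7 × 8 = 336
  FM-7: 9 × 10 × 1 = 90
  FM-8: 5 × 10 × 4 = 200
  FM-9: 3 × 10 × 2 = 60
Highest RPN is 360 → FM-2.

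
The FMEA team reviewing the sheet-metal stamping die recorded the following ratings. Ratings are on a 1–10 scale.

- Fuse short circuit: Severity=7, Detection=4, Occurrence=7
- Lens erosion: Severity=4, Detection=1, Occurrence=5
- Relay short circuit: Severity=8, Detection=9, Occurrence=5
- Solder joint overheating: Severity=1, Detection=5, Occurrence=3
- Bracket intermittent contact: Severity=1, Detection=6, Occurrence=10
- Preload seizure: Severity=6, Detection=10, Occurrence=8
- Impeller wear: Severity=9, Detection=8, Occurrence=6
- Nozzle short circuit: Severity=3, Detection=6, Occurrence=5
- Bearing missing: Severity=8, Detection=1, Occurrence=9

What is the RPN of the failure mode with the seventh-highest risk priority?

60

RPN = Severity × Occurrence × Detection:
  Fuse short circuit: 7 × 7 × 4 = 196
  Lens erosion: 4 × 5 × 1 = 20
  Relay short circuit: 8 × 5 × 9 = 360
  Solder joint overheating: 1 × 3 × 5 = 15
  Bracket intermittent contact: 1 × 10 × 6 = 60
  Preload seizure: 6 × 8 × 10 = 480
  Impeller wear: 9 × 6 × 8 = 432
  Nozzle short circuit: 3 × 5 × 6 = 90
  Bearing missing: 8 × 9 × 1 = 72
Sorted descending: 480, 432, 360, 196, 90, 72, 60, 20, 15.
The seventh-highest RPN is 60 (Bracket intermittent contact).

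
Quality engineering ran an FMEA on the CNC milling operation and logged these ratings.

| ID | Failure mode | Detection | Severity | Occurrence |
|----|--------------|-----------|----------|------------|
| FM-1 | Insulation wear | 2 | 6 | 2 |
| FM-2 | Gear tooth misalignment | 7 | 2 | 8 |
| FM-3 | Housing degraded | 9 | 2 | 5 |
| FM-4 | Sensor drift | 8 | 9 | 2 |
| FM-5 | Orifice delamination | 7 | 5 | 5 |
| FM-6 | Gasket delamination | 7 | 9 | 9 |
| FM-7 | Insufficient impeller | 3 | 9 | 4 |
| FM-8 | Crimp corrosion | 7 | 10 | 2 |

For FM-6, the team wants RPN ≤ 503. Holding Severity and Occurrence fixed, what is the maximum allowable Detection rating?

6

FM-6: S=9, O=9, D=7 → current RPN = 567.
Fixed product = 81. Need 81 × D ≤ 503, so D ≤ 503/81 = 6.21.
Maximum integer Detection rating = 6 (gives RPN 486; D=7 would give 567 > 503).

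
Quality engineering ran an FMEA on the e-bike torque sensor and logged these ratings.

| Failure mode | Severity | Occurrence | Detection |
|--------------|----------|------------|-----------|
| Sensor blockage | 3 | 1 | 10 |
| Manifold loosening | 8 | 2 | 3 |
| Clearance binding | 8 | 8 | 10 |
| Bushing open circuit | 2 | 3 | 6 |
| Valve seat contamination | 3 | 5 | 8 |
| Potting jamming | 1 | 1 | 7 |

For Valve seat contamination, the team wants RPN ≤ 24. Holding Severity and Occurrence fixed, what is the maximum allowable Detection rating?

Valve seat contamination: S=3, O=5, D=8 → current RPN = 120.
Fixed product = 15. Need 15 × D ≤ 24, so D ≤ 24/15 = 1.60.
Maximum integer Detection rating = 1 (gives RPN 15; D=2 would give 30 > 24).

1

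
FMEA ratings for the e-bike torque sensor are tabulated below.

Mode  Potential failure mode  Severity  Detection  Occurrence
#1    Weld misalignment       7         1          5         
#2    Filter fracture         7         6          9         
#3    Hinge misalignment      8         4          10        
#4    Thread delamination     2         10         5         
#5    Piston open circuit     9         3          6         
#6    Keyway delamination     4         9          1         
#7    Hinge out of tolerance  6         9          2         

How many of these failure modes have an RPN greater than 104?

RPN = Severity × Occurrence × Detection:
  #1: 7 × 5 × 1 = 35
  #2: 7 × 9 × 6 = 378
  #3: 8 × 10 × 4 = 320
  #4: 2 × 5 × 10 = 100
  #5: 9 × 6 × 3 = 162
  #6: 4 × 1 × 9 = 36
  #7: 6 × 2 × 9 = 108
Modes with RPN > 104: #2 (378), #3 (320), #5 (162), #7 (108) → 4.

4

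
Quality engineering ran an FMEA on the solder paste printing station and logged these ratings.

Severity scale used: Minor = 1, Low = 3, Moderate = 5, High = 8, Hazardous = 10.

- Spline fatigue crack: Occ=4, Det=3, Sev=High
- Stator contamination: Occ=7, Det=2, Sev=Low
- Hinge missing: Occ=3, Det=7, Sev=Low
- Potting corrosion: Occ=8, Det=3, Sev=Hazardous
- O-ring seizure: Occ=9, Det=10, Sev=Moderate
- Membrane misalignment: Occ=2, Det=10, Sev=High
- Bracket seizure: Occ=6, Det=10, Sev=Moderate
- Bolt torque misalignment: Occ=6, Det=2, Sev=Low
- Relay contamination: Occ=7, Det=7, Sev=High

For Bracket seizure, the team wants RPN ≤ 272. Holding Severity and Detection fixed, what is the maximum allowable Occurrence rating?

5

Bracket seizure: S=5, O=6, D=10 → current RPN = 300.
Fixed product = 50. Need 50 × O ≤ 272, so O ≤ 272/50 = 5.44.
Maximum integer Occurrence rating = 5 (gives RPN 250; O=6 would give 300 > 272).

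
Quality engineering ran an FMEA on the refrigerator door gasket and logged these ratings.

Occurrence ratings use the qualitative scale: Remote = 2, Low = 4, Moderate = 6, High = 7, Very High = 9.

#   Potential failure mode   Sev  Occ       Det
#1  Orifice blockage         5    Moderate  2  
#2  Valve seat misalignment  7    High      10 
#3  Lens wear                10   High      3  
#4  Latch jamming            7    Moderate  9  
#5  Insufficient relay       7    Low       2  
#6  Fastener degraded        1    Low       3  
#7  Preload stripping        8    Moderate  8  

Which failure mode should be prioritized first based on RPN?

RPN = Severity × Occurrence × Detection:
  #1: 5 × 6 × 2 = 60
  #2: 7 × 7 × 10 = 490
  #3: 10 × 7 × 3 = 210
  #4: 7 × 6 × 9 = 378
  #5: 7 × 4 × 2 = 56
  #6: 1 × 4 × 3 = 12
  #7: 8 × 6 × 8 = 384
Highest RPN is 490 → #2.

#2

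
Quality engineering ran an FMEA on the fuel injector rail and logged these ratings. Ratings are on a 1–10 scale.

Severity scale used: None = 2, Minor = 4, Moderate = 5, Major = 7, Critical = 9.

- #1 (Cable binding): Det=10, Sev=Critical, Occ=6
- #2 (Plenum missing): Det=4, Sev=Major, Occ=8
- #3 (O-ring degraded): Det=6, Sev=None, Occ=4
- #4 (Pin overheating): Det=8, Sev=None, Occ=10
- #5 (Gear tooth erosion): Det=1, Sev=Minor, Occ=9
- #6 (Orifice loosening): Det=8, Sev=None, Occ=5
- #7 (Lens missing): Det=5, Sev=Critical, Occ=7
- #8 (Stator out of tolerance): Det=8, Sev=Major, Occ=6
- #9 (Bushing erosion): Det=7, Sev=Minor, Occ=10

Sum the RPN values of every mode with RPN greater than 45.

1983

RPN = Severity × Occurrence × Detection:
  #1: 9 × 6 × 10 = 540
  #2: 7 × 8 × 4 = 224
  #3: 2 × 4 × 6 = 48
  #4: 2 × 10 × 8 = 160
  #5: 4 × 9 × 1 = 36
  #6: 2 × 5 × 8 = 80
  #7: 9 × 7 × 5 = 315
  #8: 7 × 6 × 8 = 336
  #9: 4 × 10 × 7 = 280
RPN > 45: #1 (540), #2 (224), #3 (48), #4 (160), #6 (80), #7 (315), #8 (336), #9 (280).
Sum: 540 + 224 + 48 + 160 + 80 + 315 + 336 + 280 = 1983.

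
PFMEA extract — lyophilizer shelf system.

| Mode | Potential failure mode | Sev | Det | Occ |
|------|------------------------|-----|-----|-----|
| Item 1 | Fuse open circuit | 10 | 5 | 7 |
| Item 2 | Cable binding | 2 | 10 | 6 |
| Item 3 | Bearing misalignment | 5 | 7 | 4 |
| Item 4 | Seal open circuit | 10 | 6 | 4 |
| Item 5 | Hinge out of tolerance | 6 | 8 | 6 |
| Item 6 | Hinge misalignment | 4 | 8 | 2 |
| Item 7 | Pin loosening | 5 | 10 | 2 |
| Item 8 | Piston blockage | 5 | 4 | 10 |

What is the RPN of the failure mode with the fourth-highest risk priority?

RPN = Severity × Occurrence × Detection:
  Item 1: 10 × 7 × 5 = 350
  Item 2: 2 × 6 × 10 = 120
  Item 3: 5 × 4 × 7 = 140
  Item 4: 10 × 4 × 6 = 240
  Item 5: 6 × 6 × 8 = 288
  Item 6: 4 × 2 × 8 = 64
  Item 7: 5 × 2 × 10 = 100
  Item 8: 5 × 10 × 4 = 200
Sorted descending: 350, 288, 240, 200, 140, 120, 100, 64.
The fourth-highest RPN is 200 (Item 8).

200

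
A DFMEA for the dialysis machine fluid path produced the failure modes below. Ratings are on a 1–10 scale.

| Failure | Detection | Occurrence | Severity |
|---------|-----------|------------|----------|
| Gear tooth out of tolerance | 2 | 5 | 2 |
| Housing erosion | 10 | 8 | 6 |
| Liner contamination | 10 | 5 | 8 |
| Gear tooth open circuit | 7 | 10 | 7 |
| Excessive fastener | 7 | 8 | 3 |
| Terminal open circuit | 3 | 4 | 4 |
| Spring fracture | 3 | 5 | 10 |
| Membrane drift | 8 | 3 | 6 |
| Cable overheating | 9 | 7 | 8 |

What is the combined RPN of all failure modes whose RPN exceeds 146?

2192

RPN = Severity × Occurrence × Detection:
  Gear tooth out of tolerance: 2 × 5 × 2 = 20
  Housing erosion: 6 × 8 × 10 = 480
  Liner contamination: 8 × 5 × 10 = 400
  Gear tooth open circuit: 7 × 10 × 7 = 490
  Excessive fastener: 3 × 8 × 7 = 168
  Terminal open circuit: 4 × 4 × 3 = 48
  Spring fracture: 10 × 5 × 3 = 150
  Membrane drift: 6 × 3 × 8 = 144
  Cable overheating: 8 × 7 × 9 = 504
RPN > 146: Housing erosion (480), Liner contamination (400), Gear tooth open circuit (490), Excessive fastener (168), Spring fracture (150), Cable overheating (504).
Sum: 480 + 400 + 490 + 168 + 150 + 504 = 2192.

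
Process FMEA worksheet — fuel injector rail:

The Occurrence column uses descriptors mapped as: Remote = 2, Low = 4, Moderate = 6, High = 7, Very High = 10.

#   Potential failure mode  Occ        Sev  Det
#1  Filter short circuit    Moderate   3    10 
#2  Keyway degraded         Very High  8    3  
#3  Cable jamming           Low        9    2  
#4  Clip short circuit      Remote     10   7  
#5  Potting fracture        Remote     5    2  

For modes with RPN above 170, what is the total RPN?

RPN = Severity × Occurrence × Detection:
  #1: 3 × 6 × 10 = 180
  #2: 8 × 10 × 3 = 240
  #3: 9 × 4 × 2 = 72
  #4: 10 × 2 × 7 = 140
  #5: 5 × 2 × 2 = 20
RPN > 170: #1 (180), #2 (240).
Sum: 180 + 240 = 420.

420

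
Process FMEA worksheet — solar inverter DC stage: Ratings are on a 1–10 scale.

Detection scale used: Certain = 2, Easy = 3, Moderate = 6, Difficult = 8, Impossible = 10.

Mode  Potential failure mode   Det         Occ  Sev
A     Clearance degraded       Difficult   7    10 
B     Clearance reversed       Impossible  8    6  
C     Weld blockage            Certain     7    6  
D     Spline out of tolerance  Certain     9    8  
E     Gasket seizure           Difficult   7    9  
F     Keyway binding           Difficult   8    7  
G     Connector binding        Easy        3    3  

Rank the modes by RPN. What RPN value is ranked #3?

480

RPN = Severity × Occurrence × Detection:
  A: 10 × 7 × 8 = 560
  B: 6 × 8 × 10 = 480
  C: 6 × 7 × 2 = 84
  D: 8 × 9 × 2 = 144
  E: 9 × 7 × 8 = 504
  F: 7 × 8 × 8 = 448
  G: 3 × 3 × 3 = 27
Sorted descending: 560, 504, 480, 448, 144, 84, 27.
The third-highest RPN is 480 (B).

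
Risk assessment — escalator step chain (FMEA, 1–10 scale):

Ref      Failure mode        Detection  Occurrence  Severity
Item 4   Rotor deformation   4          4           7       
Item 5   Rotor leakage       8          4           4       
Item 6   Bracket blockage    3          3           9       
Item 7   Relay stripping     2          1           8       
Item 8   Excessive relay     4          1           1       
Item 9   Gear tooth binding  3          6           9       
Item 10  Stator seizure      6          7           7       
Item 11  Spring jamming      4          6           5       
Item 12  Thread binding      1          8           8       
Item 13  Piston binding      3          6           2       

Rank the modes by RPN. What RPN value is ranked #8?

36

RPN = Severity × Occurrence × Detection:
  Item 4: 7 × 4 × 4 = 112
  Item 5: 4 × 4 × 8 = 128
  Item 6: 9 × 3 × 3 = 81
  Item 7: 8 × 1 × 2 = 16
  Item 8: 1 × 1 × 4 = 4
  Item 9: 9 × 6 × 3 = 162
  Item 10: 7 × 7 × 6 = 294
  Item 11: 5 × 6 × 4 = 120
  Item 12: 8 × 8 × 1 = 64
  Item 13: 2 × 6 × 3 = 36
Sorted descending: 294, 162, 128, 120, 112, 81, 64, 36, 16, 4.
The eighth-highest RPN is 36 (Item 13).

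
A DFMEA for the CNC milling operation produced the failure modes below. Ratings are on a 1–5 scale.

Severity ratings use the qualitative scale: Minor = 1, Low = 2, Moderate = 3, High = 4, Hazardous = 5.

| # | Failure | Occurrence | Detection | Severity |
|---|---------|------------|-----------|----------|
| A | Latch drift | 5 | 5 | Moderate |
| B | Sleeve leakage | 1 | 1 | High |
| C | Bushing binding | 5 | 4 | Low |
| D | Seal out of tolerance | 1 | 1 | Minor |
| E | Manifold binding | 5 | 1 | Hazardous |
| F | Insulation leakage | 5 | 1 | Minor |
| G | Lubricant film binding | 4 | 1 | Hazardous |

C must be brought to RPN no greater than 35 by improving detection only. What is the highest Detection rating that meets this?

3

C: S=2, O=5, D=4 → current RPN = 40.
Fixed product = 10. Need 10 × D ≤ 35, so D ≤ 35/10 = 3.50.
Maximum integer Detection rating = 3 (gives RPN 30; D=4 would give 40 > 35).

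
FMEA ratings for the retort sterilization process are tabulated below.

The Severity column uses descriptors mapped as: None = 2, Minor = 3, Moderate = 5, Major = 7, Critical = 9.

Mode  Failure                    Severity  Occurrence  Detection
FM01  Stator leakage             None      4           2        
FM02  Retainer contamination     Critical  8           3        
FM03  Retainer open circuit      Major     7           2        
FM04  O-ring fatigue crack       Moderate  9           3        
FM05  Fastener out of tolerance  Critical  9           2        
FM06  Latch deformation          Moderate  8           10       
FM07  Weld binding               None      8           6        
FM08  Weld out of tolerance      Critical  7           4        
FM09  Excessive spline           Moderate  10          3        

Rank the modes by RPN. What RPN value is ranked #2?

252

RPN = Severity × Occurrence × Detection:
  FM01: 2 × 4 × 2 = 16
  FM02: 9 × 8 × 3 = 216
  FM03: 7 × 7 × 2 = 98
  FM04: 5 × 9 × 3 = 135
  FM05: 9 × 9 × 2 = 162
  FM06: 5 × 8 × 10 = 400
  FM07: 2 × 8 × 6 = 96
  FM08: 9 × 7 × 4 = 252
  FM09: 5 × 10 × 3 = 150
Sorted descending: 400, 252, 216, 162, 150, 135, 98, 96, 16.
The second-highest RPN is 252 (FM08).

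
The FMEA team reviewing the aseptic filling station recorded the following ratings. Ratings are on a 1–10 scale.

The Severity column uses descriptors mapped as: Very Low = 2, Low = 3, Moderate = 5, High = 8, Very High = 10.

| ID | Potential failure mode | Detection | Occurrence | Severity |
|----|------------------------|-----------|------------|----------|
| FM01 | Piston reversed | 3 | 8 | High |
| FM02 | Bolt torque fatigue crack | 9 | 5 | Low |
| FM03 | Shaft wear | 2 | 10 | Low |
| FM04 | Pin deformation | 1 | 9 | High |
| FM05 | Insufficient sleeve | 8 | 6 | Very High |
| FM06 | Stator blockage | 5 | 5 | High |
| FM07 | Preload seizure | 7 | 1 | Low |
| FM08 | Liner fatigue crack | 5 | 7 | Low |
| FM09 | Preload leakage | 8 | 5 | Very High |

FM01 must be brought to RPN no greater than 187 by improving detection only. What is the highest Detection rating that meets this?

2

FM01: S=8, O=8, D=3 → current RPN = 192.
Fixed product = 64. Need 64 × D ≤ 187, so D ≤ 187/64 = 2.92.
Maximum integer Detection rating = 2 (gives RPN 128; D=3 would give 192 > 187).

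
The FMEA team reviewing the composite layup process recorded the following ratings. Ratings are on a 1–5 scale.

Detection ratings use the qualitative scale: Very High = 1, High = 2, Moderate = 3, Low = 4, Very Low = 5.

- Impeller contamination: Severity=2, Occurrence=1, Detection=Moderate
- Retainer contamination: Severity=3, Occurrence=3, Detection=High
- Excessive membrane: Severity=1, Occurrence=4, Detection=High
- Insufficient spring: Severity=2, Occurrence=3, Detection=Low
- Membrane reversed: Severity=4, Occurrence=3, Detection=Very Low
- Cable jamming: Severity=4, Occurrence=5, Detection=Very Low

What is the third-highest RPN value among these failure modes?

RPN = Severity × Occurrence × Detection:
  Impeller contamination: 2 × 1 × 3 = 6
  Retainer contamination: 3 × 3 × 2 = 18
  Excessive membrane: 1 × 4 × 2 = 8
  Insufficient spring: 2 × 3 × 4 = 24
  Membrane reversed: 4 × 3 × 5 = 60
  Cable jamming: 4 × 5 × 5 = 100
Sorted descending: 100, 60, 24, 18, 8, 6.
The third-highest RPN is 24 (Insufficient spring).

24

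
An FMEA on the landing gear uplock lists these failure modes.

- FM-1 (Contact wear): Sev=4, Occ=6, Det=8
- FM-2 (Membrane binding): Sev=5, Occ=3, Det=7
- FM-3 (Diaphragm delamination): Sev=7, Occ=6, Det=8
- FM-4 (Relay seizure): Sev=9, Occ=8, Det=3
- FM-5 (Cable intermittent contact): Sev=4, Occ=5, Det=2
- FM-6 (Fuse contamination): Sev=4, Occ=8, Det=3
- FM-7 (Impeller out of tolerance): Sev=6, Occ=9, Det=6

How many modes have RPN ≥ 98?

5

RPN = Severity × Occurrence × Detection:
  FM-1: 4 × 6 × 8 = 192
  FM-2: 5 × 3 × 7 = 105
  FM-3: 7 × 6 × 8 = 336
  FM-4: 9 × 8 × 3 = 216
  FM-5: 4 × 5 × 2 = 40
  FM-6: 4 × 8 × 3 = 96
  FM-7: 6 × 9 × 6 = 324
Modes with RPN ≥ 98: FM-1 (192), FM-2 (105), FM-3 (336), FM-4 (216), FM-7 (324) → 5.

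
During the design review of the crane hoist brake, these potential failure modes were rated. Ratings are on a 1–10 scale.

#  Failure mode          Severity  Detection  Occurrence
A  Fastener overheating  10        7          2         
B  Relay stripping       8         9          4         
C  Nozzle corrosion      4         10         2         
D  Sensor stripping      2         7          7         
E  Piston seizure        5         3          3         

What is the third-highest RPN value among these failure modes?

98

RPN = Severity × Occurrence × Detection:
  A: 10 × 2 × 7 = 140
  B: 8 × 4 × 9 = 288
  C: 4 × 2 × 10 = 80
  D: 2 × 7 × 7 = 98
  E: 5 × 3 × 3 = 45
Sorted descending: 288, 140, 98, 80, 45.
The third-highest RPN is 98 (D).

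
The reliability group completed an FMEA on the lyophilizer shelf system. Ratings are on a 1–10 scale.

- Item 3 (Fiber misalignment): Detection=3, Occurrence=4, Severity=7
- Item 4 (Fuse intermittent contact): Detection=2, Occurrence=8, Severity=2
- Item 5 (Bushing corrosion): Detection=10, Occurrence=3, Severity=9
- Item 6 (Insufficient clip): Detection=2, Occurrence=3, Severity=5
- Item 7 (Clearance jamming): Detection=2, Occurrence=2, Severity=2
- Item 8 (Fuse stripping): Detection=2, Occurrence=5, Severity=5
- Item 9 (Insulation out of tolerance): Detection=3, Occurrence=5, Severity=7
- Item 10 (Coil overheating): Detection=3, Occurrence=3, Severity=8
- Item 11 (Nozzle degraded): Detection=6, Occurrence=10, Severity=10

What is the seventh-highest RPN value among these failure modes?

RPN = Severity × Occurrence × Detection:
  Item 3: 7 × 4 × 3 = 84
  Item 4: 2 × 8 × 2 = 32
  Item 5: 9 × 3 × 10 = 270
  Item 6: 5 × 3 × 2 = 30
  Item 7: 2 × 2 × 2 = 8
  Item 8: 5 × 5 × 2 = 50
  Item 9: 7 × 5 × 3 = 105
  Item 10: 8 × 3 × 3 = 72
  Item 11: 10 × 10 × 6 = 600
Sorted descending: 600, 270, 105, 84, 72, 50, 32, 30, 8.
The seventh-highest RPN is 32 (Item 4).

32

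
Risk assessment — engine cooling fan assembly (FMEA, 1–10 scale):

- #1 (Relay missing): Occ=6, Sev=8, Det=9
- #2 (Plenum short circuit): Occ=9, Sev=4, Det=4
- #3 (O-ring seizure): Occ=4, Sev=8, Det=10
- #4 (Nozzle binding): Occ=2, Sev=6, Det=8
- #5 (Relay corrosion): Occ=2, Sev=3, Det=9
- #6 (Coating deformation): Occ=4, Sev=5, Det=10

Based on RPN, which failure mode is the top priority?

#1

RPN = Severity × Occurrence × Detection:
  #1: 8 × 6 × 9 = 432
  #2: 4 × 9 × 4 = 144
  #3: 8 × 4 × 10 = 320
  #4: 6 × 2 × 8 = 96
  #5: 3 × 2 × 9 = 54
  #6: 5 × 4 × 10 = 200
Highest RPN is 432 → #1.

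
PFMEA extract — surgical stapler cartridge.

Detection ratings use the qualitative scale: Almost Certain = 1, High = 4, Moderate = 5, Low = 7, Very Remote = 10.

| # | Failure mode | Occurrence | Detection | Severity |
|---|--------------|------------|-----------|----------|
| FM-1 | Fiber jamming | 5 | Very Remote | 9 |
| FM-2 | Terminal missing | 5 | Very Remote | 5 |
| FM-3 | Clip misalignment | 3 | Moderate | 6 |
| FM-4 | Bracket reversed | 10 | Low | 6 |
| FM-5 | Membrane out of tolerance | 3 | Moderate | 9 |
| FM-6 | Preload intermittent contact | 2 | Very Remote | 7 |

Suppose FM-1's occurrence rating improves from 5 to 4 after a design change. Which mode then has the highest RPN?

RPN = Severity × Occurrence × Detection:
  FM-1: 9 × 5 × 10 = 450
  FM-2: 5 × 5 × 10 = 250
  FM-3: 6 × 3 × 5 = 90
  FM-4: 6 × 10 × 7 = 420
  FM-5: 9 × 3 × 5 = 135
  FM-6: 7 × 2 × 10 = 140
After action: FM-1 → 9 × 4 × 10 = 360.
Revised RPNs: FM-4=420, FM-1=360, FM-2=250, FM-6=140, FM-5=135, FM-3=90.
Highest is now FM-4 (420).

FM-4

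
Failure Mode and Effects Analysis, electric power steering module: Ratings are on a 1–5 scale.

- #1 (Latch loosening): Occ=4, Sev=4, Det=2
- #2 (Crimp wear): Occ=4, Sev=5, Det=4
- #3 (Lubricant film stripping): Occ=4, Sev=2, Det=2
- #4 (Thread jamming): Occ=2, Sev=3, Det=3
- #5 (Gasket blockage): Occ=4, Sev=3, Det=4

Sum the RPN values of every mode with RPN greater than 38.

128

RPN = Severity × Occurrence × Detection:
  #1: 4 × 4 × 2 = 32
  #2: 5 × 4 × 4 = 80
  #3: 2 × 4 × 2 = 16
  #4: 3 × 2 × 3 = 18
  #5: 3 × 4 × 4 = 48
RPN > 38: #2 (80), #5 (48).
Sum: 80 + 48 = 128.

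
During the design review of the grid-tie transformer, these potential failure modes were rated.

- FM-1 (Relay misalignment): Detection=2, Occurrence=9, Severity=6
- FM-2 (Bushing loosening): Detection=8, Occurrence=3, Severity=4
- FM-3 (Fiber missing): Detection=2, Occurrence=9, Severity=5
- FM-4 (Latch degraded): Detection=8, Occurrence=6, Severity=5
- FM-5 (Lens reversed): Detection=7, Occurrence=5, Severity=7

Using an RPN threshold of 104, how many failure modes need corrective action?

3

RPN = Severity × Occurrence × Detection:
  FM-1: 6 × 9 × 2 = 108
  FM-2: 4 × 3 × 8 = 96
  FM-3: 5 × 9 × 2 = 90
  FM-4: 5 × 6 × 8 = 240
  FM-5: 7 × 5 × 7 = 245
Modes with RPN ≥ 104: FM-1 (108), FM-4 (240), FM-5 (245) → 3.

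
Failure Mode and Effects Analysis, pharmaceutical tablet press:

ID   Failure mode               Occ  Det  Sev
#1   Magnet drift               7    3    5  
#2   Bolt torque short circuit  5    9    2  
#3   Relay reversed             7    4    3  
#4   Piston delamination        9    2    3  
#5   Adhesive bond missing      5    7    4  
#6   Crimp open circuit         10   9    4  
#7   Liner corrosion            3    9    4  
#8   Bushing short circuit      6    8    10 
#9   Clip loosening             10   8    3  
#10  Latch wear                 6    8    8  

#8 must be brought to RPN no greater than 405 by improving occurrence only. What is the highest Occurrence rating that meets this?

#8: S=10, O=6, D=8 → current RPN = 480.
Fixed product = 80. Need 80 × O ≤ 405, so O ≤ 405/80 = 5.06.
Maximum integer Occurrence rating = 5 (gives RPN 400; O=6 would give 480 > 405).

5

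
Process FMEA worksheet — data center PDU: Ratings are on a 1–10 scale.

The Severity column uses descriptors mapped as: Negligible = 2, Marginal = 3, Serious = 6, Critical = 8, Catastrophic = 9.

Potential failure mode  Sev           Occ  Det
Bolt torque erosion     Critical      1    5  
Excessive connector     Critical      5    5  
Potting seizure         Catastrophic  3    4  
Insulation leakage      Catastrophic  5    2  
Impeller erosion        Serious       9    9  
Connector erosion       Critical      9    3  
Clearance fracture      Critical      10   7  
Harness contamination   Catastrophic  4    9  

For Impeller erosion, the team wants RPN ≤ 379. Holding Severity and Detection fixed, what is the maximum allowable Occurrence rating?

7

Impeller erosion: S=6, O=9, D=9 → current RPN = 486.
Fixed product = 54. Need 54 × O ≤ 379, so O ≤ 379/54 = 7.02.
Maximum integer Occurrence rating = 7 (gives RPN 378; O=8 would give 432 > 379).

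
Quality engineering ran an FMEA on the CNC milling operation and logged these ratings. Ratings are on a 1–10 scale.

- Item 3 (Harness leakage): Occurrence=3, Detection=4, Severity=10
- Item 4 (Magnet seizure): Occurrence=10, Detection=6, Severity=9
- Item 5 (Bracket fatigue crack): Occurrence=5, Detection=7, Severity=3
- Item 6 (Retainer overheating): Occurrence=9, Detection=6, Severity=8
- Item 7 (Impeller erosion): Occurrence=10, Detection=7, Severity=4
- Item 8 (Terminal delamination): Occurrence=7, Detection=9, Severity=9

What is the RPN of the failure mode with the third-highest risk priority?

432

RPN = Severity × Occurrence × Detection:
  Item 3: 10 × 3 × 4 = 120
  Item 4: 9 × 10 × 6 = 540
  Item 5: 3 × 5 × 7 = 105
  Item 6: 8 × 9 × 6 = 432
  Item 7: 4 × 10 × 7 = 280
  Item 8: 9 × 7 × 9 = 567
Sorted descending: 567, 540, 432, 280, 120, 105.
The third-highest RPN is 432 (Item 6).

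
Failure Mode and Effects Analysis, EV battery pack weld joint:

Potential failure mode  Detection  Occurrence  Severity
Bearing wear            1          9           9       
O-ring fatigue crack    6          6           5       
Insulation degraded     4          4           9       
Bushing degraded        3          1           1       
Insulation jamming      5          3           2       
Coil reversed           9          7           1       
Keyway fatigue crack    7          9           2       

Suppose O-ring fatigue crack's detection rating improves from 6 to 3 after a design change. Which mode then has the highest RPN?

Insulation degraded

RPN = Severity × Occurrence × Detection:
  Bearing wear: 9 × 9 × 1 = 81
  O-ring fatigue crack: 5 × 6 × 6 = 180
  Insulation degraded: 9 × 4 × 4 = 144
  Bushing degraded: 1 × 1 × 3 = 3
  Insulation jamming: 2 × 3 × 5 = 30
  Coil reversed: 1 × 7 × 9 = 63
  Keyway fatigue crack: 2 × 9 × 7 = 126
After action: O-ring fatigue crack → 5 × 6 × 3 = 90.
Revised RPNs: Insulation degraded=144, Keyway fatigue crack=126, O-ring fatigue crack=90, Bearing wear=81, Coil reversed=63, Insulation jamming=30, Bushing degraded=3.
Highest is now Insulation degraded (144).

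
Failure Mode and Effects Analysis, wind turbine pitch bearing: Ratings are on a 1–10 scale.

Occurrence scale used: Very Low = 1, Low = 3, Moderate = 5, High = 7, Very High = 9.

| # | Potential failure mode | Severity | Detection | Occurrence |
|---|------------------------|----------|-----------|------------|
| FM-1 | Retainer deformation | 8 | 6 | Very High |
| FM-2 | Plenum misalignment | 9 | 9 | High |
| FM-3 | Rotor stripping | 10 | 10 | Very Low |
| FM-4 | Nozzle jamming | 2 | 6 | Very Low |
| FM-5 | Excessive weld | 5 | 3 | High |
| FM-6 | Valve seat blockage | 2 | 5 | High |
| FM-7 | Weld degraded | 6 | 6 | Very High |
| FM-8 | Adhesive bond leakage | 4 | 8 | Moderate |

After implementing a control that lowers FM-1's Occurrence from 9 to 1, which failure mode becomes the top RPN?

FM-2

RPN = Severity × Occurrence × Detection:
  FM-1: 8 × 9 × 6 = 432
  FM-2: 9 × 7 × 9 = 567
  FM-3: 10 × 1 × 10 = 100
  FM-4: 2 × 1 × 6 = 12
  FM-5: 5 × 7 × 3 = 105
  FM-6: 2 × 7 × 5 = 70
  FM-7: 6 × 9 × 6 = 324
  FM-8: 4 × 5 × 8 = 160
After action: FM-1 → 8 × 1 × 6 = 48.
Revised RPNs: FM-2=567, FM-7=324, FM-8=160, FM-5=105, FM-3=100, FM-6=70, FM-1=48, FM-4=12.
Highest is now FM-2 (567).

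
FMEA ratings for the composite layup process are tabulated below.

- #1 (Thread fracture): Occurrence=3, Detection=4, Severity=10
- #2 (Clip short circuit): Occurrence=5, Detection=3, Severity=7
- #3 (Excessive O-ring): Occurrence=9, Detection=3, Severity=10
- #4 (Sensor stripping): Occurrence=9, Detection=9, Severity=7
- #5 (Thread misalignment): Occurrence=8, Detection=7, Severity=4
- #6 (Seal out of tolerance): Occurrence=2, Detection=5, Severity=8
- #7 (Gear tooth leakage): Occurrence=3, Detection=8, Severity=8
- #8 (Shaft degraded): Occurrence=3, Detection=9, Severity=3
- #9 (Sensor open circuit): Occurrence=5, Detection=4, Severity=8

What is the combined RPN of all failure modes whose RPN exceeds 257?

RPN = Severity × Occurrence × Detection:
  #1: 10 × 3 × 4 = 120
  #2: 7 × 5 × 3 = 105
  #3: 10 × 9 × 3 = 270
  #4: 7 × 9 × 9 = 567
  #5: 4 × 8 × 7 = 224
  #6: 8 × 2 × 5 = 80
  #7: 8 × 3 × 8 = 192
  #8: 3 × 3 × 9 = 81
  #9: 8 × 5 × 4 = 160
RPN > 257: #3 (270), #4 (567).
Sum: 270 + 567 = 837.

837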